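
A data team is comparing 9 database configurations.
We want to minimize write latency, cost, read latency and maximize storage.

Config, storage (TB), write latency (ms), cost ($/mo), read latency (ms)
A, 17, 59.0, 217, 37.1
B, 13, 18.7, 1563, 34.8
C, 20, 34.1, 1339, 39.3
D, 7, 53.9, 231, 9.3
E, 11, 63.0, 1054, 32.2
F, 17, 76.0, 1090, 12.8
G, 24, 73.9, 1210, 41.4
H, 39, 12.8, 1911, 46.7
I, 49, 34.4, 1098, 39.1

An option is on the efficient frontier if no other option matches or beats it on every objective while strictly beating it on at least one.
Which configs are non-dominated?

A: not dominated (best cost).
B: not dominated.
C: not dominated.
D: not dominated (best read latency).
E: not dominated.
F: not dominated.
G: dominated by I (storage 49≥24, write latency 34.4≤73.9, cost 1098≤1210, read latency 39.1≤41.4).
H: not dominated (best write latency).
I: not dominated (best storage).

A, B, C, D, E, F, H, I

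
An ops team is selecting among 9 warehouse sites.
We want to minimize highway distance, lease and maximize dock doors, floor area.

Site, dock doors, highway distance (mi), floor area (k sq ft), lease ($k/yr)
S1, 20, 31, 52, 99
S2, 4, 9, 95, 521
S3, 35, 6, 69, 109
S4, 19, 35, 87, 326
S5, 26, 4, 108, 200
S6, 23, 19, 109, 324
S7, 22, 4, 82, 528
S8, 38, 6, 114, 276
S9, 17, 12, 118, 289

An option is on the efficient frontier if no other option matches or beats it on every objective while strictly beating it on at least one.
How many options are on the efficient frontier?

S1: not dominated (best lease).
S2: dominated by S5 (dock doors 26≥4, highway distance 4≤9, floor area 108≥95, lease 200≤521).
S3: not dominated.
S4: dominated by S5 (dock doors 26≥19, highway distance 4≤35, floor area 108≥87, lease 200≤326).
S5: not dominated.
S6: dominated by S8 (dock doors 38≥23, highway distance 6≤19, floor area 114≥109, lease 276≤324).
S7: dominated by S5 (dock doors 26≥22, highway distance 4≤4, floor area 108≥82, lease 200≤528).
S8: not dominated (best dock doors).
S9: not dominated (best floor area).
Pareto-optimal: S1, S3, S5, S8, S9 → 5.

5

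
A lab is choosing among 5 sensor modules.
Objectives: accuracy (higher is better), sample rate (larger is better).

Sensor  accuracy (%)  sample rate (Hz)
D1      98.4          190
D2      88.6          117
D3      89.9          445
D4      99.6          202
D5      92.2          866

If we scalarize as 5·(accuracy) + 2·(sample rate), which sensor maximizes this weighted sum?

D5

D1: 5·98.4 + 2·190 = 872.0
D2: 5·88.6 + 2·117 = 677.0
D3: 5·89.9 + 2·445 = 1339.5
D4: 5·99.6 + 2·202 = 902.0
D5: 5·92.2 + 2·866 = 2193.0
Highest: D5 at 2193.0.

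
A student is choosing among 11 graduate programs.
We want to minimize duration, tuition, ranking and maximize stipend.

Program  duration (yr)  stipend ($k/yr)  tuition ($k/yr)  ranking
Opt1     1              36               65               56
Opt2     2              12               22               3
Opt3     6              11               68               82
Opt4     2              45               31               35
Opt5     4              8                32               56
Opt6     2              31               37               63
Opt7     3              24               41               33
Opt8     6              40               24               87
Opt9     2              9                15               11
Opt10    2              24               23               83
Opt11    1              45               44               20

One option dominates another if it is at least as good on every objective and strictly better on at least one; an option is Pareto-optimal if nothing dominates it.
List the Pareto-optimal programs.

Opt2, Opt4, Opt7, Opt8, Opt9, Opt10, Opt11

Opt1: dominated by Opt11 (duration 1≤1, stipend 45≥36, tuition 44≤65, ranking 20≤56).
Opt2: not dominated (best ranking).
Opt3: dominated by Opt1 (duration 1≤6, stipend 36≥11, tuition 65≤68, ranking 56≤82).
Opt4: not dominated.
Opt5: dominated by Opt2 (duration 2≤4, stipend 12≥8, tuition 22≤32, ranking 3≤56).
Opt6: dominated by Opt4 (duration 2≤2, stipend 45≥31, tuition 31≤37, ranking 35≤63).
Opt7: not dominated.
Opt8: not dominated.
Opt9: not dominated (best tuition).
Opt10: not dominated.
Opt11: not dominated.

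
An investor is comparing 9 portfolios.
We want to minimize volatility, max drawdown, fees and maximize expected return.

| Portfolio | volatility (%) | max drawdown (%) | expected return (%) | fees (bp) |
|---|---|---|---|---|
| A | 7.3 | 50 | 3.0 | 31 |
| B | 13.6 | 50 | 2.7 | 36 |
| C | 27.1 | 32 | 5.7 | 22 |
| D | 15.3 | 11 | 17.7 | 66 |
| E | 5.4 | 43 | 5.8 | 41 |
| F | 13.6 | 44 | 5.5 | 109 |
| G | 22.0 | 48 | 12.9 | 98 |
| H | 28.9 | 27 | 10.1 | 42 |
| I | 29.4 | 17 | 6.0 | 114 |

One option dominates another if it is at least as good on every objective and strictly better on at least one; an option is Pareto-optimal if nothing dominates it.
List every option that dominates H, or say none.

A: worse on max drawdown (50 vs 27).
B: worse on max drawdown (50 vs 27).
C: worse on max drawdown (32 vs 27).
D: worse on fees (66 vs 42).
E: worse on max drawdown (43 vs 27).
F: worse on max drawdown (44 vs 27).
G: worse on max drawdown (48 vs 27).
I: worse on volatility (29.4 vs 28.9).
No option dominates H.

none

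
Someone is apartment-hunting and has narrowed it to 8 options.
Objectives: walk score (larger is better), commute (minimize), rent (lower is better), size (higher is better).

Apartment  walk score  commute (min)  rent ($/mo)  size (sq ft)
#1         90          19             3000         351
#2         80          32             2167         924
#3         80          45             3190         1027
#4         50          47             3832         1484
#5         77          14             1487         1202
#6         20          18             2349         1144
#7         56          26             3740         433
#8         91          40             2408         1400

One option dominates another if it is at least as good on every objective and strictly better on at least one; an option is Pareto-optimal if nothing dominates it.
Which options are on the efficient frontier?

#1, #2, #4, #5, #8

#1: not dominated.
#2: not dominated.
#3: dominated by #8 (walk score 91≥80, commute 40≤45, rent 2408≤3190, size 1400≥1027).
#4: not dominated (best size).
#5: not dominated (best commute).
#6: dominated by #5 (walk score 77≥20, commute 14≤18, rent 1487≤2349, size 1202≥1144).
#7: dominated by #5 (walk score 77≥56, commute 14≤26, rent 1487≤3740, size 1202≥433).
#8: not dominated (best walk score).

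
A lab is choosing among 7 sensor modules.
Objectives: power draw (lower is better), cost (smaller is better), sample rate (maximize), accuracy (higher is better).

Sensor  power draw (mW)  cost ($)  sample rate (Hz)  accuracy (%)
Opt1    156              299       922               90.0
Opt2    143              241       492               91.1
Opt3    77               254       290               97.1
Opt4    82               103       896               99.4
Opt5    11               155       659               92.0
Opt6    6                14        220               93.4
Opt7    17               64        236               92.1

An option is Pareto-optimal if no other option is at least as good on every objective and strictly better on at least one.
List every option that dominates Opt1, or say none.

none

Opt2: worse on sample rate (492 vs 922).
Opt3: worse on sample rate (290 vs 922).
Opt4: worse on sample rate (896 vs 922).
Opt5: worse on sample rate (659 vs 922).
Opt6: worse on sample rate (220 vs 922).
Opt7: worse on sample rate (236 vs 922).
No option dominates Opt1.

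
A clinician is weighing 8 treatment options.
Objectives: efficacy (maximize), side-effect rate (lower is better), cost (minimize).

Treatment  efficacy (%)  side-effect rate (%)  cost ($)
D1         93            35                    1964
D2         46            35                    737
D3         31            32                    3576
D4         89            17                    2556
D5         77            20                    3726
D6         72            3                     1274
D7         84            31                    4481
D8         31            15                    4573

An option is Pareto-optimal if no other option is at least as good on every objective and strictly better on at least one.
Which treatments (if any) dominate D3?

D4, D6

D4: efficacy 89≥31, side-effect rate 17≤32, cost 2556≤3576 — dominates D3.
D6: efficacy 72≥31, side-effect rate 3≤32, cost 1274≤3576 — dominates D3.
Others (D1, D2, D5, D7, D8) are each worse than D3 on at least one objective.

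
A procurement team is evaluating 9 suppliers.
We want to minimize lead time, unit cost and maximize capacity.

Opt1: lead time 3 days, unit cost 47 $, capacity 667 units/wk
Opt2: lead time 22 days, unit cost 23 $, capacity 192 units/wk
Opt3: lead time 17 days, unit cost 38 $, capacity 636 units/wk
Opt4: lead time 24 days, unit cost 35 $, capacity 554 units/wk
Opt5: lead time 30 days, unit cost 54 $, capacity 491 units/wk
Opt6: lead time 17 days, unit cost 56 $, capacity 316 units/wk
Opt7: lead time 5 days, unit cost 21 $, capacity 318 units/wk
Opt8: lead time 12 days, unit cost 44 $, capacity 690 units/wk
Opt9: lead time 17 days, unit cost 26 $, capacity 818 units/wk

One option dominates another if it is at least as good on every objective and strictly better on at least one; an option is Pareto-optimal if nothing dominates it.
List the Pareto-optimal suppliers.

Opt1: not dominated (best lead time).
Opt2: dominated by Opt7 (lead time 5≤22, unit cost 21≤23, capacity 318≥192).
Opt3: dominated by Opt9 (lead time 17≤17, unit cost 26≤38, capacity 818≥636).
Opt4: dominated by Opt9 (lead time 17≤24, unit cost 26≤35, capacity 818≥554).
Opt5: dominated by Opt1 (lead time 3≤30, unit cost 47≤54, capacity 667≥491).
Opt6: dominated by Opt1 (lead time 3≤17, unit cost 47≤56, capacity 667≥316).
Opt7: not dominated (best unit cost).
Opt8: not dominated.
Opt9: not dominated (best capacity).

Opt1, Opt7, Opt8, Opt9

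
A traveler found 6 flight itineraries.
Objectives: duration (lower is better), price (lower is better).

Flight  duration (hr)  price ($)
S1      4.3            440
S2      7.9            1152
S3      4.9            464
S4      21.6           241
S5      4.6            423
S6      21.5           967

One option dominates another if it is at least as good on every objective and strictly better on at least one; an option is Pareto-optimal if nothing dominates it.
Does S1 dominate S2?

S1 vs S2: duration 4.3≤7.9, price 440≤1152 — S1 is at least as good on every objective with at least one strict improvement.

Yes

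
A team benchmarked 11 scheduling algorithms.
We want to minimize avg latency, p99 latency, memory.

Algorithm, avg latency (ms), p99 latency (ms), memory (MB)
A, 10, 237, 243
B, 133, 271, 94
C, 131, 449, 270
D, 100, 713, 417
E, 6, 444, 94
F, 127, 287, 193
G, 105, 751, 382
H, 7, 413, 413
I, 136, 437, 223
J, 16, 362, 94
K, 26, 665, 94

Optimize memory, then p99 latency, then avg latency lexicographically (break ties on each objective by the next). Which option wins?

B

First minimize memory: best is 94, kept {B, E, J, K}.
Then minimize p99 latency: best is 271, kept {B}.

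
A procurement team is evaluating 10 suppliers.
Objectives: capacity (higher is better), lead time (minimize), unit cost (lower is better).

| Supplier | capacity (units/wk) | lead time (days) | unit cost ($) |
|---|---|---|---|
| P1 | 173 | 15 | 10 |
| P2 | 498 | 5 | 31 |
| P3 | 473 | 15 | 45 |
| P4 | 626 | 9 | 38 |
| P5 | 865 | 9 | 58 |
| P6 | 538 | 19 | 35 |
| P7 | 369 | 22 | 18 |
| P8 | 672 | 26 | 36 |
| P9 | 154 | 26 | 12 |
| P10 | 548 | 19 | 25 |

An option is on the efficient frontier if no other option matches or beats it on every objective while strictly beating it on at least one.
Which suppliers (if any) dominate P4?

P1: worse on capacity (173 vs 626).
P2: worse on capacity (498 vs 626).
P3: worse on capacity (473 vs 626).
P5: worse on unit cost (58 vs 38).
P6: worse on capacity (538 vs 626).
P7: worse on capacity (369 vs 626).
P8: worse on lead time (26 vs 9).
P9: worse on capacity (154 vs 626).
P10: worse on capacity (548 vs 626).
No option dominates P4.

none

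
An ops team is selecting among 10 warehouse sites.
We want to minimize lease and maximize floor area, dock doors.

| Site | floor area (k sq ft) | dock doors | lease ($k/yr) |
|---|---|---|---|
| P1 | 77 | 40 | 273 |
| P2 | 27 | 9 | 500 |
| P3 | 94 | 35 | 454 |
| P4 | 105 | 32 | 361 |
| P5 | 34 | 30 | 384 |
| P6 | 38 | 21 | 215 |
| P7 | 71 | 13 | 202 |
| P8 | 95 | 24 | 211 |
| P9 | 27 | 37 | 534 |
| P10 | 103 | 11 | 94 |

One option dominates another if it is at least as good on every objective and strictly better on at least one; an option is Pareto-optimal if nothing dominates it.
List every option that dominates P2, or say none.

P1: floor area 77≥27, dock doors 40≥9, lease 273≤500 — dominates P2.
P3: floor area 94≥27, dock doors 35≥9, lease 454≤500 — dominates P2.
P4: floor area 105≥27, dock doors 32≥9, lease 361≤500 — dominates P2.
P5: floor area 34≥27, dock doors 30≥9, lease 384≤500 — dominates P2.
P6: floor area 38≥27, dock doors 21≥9, lease 215≤500 — dominates P2.
P7: floor area 71≥27, dock doors 13≥9, lease 202≤500 — dominates P2.
P8: floor area 95≥27, dock doors 24≥9, lease 211≤500 — dominates P2.
P10: floor area 103≥27, dock doors 11≥9, lease 94≤500 — dominates P2.
Others (P9) are each worse than P2 on at least one objective.

P1, P3, P4, P5, P6, P7, P8, P10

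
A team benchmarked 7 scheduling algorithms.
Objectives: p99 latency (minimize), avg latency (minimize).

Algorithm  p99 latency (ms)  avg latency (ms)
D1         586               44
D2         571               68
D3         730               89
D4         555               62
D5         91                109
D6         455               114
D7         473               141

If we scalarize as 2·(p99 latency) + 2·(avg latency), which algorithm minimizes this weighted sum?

D1: 2·586 + 2·44 = 1260
D2: 2·571 + 2·68 = 1278
D3: 2·730 + 2·89 = 1638
D4: 2·555 + 2·62 = 1234
D5: 2·91 + 2·109 = 400
D6: 2·455 + 2·114 = 1138
D7: 2·473 + 2·141 = 1228
Lowest: D5 at 400.

D5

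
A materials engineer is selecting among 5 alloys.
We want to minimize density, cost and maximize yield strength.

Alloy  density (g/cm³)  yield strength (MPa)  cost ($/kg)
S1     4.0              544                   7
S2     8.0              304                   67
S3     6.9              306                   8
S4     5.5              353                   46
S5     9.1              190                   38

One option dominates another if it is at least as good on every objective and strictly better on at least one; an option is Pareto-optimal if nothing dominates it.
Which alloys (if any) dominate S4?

S1

S1: density 4.0≤5.5, yield strength 544≥353, cost 7≤46 — dominates S4.
Others (S2, S3, S5) are each worse than S4 on at least one objective.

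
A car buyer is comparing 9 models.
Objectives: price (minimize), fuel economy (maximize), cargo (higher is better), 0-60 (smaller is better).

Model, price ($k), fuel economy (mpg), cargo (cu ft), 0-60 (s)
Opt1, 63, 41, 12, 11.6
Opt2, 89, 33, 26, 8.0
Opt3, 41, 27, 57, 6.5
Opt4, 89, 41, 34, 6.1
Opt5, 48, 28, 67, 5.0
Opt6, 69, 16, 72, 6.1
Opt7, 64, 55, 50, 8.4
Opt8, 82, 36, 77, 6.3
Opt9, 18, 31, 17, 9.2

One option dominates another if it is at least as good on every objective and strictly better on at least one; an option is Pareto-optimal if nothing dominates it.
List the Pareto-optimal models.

Opt1: not dominated.
Opt2: dominated by Opt4 (price 89≤89, fuel economy 41≥33, cargo 34≥26, 0-60 6.1≤8.0).
Opt3: not dominated.
Opt4: not dominated.
Opt5: not dominated (best 0-60).
Opt6: not dominated.
Opt7: not dominated (best fuel economy).
Opt8: not dominated (best cargo).
Opt9: not dominated (best price).

Opt1, Opt3, Opt4, Opt5, Opt6, Opt7, Opt8, Opt9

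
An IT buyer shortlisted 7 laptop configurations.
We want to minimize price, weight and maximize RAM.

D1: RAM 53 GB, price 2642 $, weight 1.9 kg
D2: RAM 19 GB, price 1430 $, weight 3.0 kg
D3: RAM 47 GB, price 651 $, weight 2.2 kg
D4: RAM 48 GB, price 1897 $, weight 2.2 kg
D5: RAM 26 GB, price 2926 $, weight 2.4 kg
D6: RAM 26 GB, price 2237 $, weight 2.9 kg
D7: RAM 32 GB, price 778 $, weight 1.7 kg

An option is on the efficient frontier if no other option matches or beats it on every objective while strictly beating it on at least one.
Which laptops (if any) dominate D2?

D3: RAM 47≥19, price 651≤1430, weight 2.2≤3.0 — dominates D2.
D7: RAM 32≥19, price 778≤1430, weight 1.7≤3.0 — dominates D2.
Others (D1, D4, D5, D6) are each worse than D2 on at least one objective.

D3, D7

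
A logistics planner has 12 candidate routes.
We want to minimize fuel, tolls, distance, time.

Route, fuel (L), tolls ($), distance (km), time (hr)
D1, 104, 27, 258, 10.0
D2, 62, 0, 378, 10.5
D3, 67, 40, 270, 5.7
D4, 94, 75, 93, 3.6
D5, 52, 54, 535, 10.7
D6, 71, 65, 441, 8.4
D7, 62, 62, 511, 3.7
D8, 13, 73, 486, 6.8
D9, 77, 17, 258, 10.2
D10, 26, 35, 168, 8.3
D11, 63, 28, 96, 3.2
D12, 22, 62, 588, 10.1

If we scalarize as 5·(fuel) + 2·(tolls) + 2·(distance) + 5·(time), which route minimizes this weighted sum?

D10

D1: 5·104 + 2·27 + 2·258 + 5·10.0 = 1140.0
D2: 5·62 + 2·0 + 2·378 + 5·10.5 = 1118.5
D3: 5·67 + 2·40 + 2·270 + 5·5.7 = 983.5
D4: 5·94 + 2·75 + 2·93 + 5·3.6 = 824.0
D5: 5·52 + 2·54 + 2·535 + 5·10.7 = 1491.5
D6: 5·71 + 2·65 + 2·441 + 5·8.4 = 1409.0
D7: 5·62 + 2·62 + 2·511 + 5·3.7 = 1474.5
D8: 5·13 + 2·73 + 2·486 + 5·6.8 = 1217.0
D9: 5·77 + 2·17 + 2·258 + 5·10.2 = 986.0
D10: 5·26 + 2·35 + 2·168 + 5·8.3 = 577.5
D11: 5·63 + 2·28 + 2·96 + 5·3.2 = 579.0
D12: 5·22 + 2·62 + 2·588 + 5·10.1 = 1460.5
Lowest: D10 at 577.5.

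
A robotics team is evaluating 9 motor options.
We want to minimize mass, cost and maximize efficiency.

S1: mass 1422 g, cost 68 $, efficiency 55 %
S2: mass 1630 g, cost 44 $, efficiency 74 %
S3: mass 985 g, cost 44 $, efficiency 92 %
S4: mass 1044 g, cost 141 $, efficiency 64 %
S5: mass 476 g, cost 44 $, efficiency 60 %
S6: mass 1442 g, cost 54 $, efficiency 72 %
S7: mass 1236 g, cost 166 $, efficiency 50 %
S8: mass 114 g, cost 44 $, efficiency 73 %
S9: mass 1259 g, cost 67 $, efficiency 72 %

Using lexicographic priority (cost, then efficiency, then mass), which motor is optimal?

First minimize cost: best is 44, kept {S2, S3, S5, S8}.
Then maximize efficiency: best is 92, kept {S3}.

S3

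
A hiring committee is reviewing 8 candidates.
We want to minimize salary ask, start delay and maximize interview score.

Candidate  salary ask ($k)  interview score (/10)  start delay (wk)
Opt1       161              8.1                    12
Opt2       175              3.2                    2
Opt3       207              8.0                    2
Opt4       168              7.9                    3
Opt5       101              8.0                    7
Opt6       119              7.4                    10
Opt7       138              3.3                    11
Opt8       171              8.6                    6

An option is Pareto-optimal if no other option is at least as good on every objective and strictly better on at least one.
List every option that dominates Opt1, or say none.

Opt2: worse on salary ask (175 vs 161).
Opt3: worse on salary ask (207 vs 161).
Opt4: worse on salary ask (168 vs 161).
Opt5: worse on interview score (8.0 vs 8.1).
Opt6: worse on interview score (7.4 vs 8.1).
Opt7: worse on interview score (3.3 vs 8.1).
Opt8: worse on salary ask (171 vs 161).
No option dominates Opt1.

none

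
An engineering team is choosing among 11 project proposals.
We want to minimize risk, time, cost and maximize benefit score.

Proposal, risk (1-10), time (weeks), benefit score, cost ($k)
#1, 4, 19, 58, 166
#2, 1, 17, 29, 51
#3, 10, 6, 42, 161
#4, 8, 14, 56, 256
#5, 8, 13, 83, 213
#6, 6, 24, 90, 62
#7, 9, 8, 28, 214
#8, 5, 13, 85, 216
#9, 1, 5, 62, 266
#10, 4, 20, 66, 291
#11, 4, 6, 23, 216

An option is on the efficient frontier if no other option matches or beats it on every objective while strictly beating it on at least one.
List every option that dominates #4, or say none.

#5, #8

#5: risk 8≤8, time 13≤14, benefit score 83≥56, cost 213≤256 — dominates #4.
#8: risk 5≤8, time 13≤14, benefit score 85≥56, cost 216≤256 — dominates #4.
Others (#1, #2, #3, #6, #7, #9, #10, #11) are each worse than #4 on at least one objective.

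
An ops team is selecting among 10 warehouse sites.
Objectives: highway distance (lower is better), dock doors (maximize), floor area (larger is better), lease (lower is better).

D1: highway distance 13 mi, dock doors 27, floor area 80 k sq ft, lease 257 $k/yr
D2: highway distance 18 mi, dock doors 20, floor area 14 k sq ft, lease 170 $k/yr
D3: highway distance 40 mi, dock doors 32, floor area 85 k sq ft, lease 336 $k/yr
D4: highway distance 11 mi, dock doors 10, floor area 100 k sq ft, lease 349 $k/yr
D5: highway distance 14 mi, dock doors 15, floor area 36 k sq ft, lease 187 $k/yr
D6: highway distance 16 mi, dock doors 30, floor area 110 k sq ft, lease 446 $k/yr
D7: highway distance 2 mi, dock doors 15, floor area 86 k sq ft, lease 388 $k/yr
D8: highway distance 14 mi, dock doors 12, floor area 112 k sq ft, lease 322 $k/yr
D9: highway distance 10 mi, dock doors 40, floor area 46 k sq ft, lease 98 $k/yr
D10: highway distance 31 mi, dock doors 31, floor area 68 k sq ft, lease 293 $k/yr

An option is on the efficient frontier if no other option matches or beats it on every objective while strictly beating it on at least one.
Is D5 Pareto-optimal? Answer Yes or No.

D9 vs D5: highway distance 10≤14, dock doors 40≥15, floor area 46≥36, lease 98≤187 — D9 is at least as good on every objective and strictly better on at least one, so D9 dominates D5.

No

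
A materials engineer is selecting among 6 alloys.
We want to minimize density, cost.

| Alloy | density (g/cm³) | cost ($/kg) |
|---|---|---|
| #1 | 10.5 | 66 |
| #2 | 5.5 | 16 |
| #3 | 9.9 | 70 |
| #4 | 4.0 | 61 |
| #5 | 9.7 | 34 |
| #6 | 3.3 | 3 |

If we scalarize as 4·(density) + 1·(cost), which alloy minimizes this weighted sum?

#1: 4·10.5 + 1·66 = 108.0
#2: 4·5.5 + 1·16 = 38.0
#3: 4·9.9 + 1·70 = 109.6
#4: 4·4.0 + 1·61 = 77.0
#5: 4·9.7 + 1·34 = 72.8
#6: 4·3.3 + 1·3 = 16.2
Lowest: #6 at 16.2.

#6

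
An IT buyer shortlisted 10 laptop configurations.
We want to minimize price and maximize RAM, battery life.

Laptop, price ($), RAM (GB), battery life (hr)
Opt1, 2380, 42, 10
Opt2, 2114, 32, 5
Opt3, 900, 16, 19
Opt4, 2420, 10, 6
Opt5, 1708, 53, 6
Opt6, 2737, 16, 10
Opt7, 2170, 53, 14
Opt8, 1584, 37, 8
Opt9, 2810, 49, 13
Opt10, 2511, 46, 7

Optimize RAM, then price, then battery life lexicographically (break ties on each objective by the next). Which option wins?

First maximize RAM: best is 53, kept {Opt5, Opt7}.
Then minimize price: best is 1708, kept {Opt5}.

Opt5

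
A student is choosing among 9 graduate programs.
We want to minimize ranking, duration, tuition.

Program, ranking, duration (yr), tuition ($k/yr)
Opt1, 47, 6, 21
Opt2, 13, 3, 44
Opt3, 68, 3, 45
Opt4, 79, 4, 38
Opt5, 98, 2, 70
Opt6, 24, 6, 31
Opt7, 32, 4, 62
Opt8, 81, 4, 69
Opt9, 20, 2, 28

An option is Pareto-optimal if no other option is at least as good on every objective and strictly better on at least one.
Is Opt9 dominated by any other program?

Opt1: worse on ranking (47 vs 20).
Opt2: worse on duration (3 vs 2).
Opt3: worse on ranking (68 vs 20).
Opt4: worse on ranking (79 vs 20).
Opt5: worse on ranking (98 vs 20).
Opt6: worse on ranking (24 vs 20).
Opt7: worse on ranking (32 vs 20).
Opt8: worse on ranking (81 vs 20).
No option is at least as good as Opt9 on every objective and strictly better on one.

No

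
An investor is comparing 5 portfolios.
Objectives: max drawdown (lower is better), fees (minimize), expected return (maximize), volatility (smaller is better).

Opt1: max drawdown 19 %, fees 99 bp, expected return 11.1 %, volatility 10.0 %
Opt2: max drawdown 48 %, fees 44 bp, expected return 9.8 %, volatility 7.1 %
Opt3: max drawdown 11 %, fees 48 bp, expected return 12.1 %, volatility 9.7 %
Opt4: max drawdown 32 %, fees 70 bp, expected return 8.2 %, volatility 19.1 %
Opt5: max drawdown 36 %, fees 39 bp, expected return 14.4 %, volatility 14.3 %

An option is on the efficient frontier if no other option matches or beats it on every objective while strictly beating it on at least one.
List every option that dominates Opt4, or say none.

Opt3: max drawdown 11≤32, fees 48≤70, expected return 12.1≥8.2, volatility 9.7≤19.1 — dominates Opt4.
Others (Opt1, Opt2, Opt5) are each worse than Opt4 on at least one objective.

Opt3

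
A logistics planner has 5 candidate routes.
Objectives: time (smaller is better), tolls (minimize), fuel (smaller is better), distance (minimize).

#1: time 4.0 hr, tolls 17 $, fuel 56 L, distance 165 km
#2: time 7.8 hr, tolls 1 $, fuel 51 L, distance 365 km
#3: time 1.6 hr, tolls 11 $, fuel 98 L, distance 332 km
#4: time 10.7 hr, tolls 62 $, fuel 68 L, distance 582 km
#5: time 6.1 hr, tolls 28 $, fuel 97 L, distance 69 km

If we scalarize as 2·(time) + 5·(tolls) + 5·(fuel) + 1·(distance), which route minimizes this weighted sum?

#1: 2·4.0 + 5·17 + 5·56 + 1·165 = 538.0
#2: 2·7.8 + 5·1 + 5·51 + 1·365 = 640.6
#3: 2·1.6 + 5·11 + 5·98 + 1·332 = 880.2
#4: 2·10.7 + 5·62 + 5·68 + 1·582 = 1253.4
#5: 2·6.1 + 5·28 + 5·97 + 1·69 = 706.2
Lowest: #1 at 538.0.

#1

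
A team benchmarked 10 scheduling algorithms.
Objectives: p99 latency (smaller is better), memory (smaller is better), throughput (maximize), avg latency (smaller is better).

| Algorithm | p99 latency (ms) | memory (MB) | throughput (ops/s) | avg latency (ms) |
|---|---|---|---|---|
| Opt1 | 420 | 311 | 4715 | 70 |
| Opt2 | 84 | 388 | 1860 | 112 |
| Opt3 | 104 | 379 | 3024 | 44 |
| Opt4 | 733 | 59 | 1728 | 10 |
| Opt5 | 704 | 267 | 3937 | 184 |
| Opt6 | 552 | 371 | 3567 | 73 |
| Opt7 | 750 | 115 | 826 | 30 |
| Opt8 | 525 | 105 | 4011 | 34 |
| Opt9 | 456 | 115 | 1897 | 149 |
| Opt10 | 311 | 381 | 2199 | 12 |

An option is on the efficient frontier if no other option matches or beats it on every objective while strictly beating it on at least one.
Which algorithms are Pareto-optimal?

Opt1, Opt2, Opt3, Opt4, Opt8, Opt9, Opt10

Opt1: not dominated (best throughput).
Opt2: not dominated (best p99 latency).
Opt3: not dominated.
Opt4: not dominated (best memory).
Opt5: dominated by Opt8 (p99 latency 525≤704, memory 105≤267, throughput 4011≥3937, avg latency 34≤184).
Opt6: dominated by Opt1 (p99 latency 420≤552, memory 311≤371, throughput 4715≥3567, avg latency 70≤73).
Opt7: dominated by Opt4 (p99 latency 733≤750, memory 59≤115, throughput 1728≥826, avg latency 10≤30).
Opt8: not dominated.
Opt9: not dominated.
Opt10: not dominated.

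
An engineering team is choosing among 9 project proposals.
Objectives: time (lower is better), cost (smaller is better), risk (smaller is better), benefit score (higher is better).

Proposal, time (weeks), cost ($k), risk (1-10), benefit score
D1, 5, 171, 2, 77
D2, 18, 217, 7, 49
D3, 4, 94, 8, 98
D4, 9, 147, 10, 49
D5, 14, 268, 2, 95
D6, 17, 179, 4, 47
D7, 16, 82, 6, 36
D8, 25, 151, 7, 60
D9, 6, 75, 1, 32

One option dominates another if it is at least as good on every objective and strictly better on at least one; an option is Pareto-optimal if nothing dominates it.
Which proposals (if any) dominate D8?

D1: worse on cost (171 vs 151).
D2: worse on cost (217 vs 151).
D3: worse on risk (8 vs 7).
D4: worse on risk (10 vs 7).
D5: worse on cost (268 vs 151).
D6: worse on cost (179 vs 151).
D7: worse on benefit score (36 vs 60).
D9: worse on benefit score (32 vs 60).
No option dominates D8.

none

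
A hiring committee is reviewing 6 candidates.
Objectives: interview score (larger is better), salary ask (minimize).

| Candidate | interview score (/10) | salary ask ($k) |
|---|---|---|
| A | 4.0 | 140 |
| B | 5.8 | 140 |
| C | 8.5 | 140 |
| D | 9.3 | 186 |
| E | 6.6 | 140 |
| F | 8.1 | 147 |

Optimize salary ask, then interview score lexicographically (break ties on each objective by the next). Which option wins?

First minimize salary ask: best is 140, kept {A, B, C, E}.
Then maximize interview score: best is 8.5, kept {C}.

C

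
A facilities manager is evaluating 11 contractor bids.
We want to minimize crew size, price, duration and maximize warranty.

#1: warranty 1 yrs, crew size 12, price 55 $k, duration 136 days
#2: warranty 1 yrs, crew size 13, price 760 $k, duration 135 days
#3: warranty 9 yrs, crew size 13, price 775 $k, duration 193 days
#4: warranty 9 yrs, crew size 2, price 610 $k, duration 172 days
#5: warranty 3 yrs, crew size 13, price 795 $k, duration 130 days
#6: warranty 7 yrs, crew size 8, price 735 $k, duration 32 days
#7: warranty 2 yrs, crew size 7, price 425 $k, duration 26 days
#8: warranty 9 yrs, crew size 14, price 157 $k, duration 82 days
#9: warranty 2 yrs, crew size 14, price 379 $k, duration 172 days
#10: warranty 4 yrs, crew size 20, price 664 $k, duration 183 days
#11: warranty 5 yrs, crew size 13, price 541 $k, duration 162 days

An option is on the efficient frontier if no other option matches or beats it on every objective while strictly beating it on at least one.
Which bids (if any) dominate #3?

#4

#4: warranty 9≥9, crew size 2≤13, price 610≤775, duration 172≤193 — dominates #3.
Others (#1, #2, #5, #6, #7, #8, #9, #10, #11) are each worse than #3 on at least one objective.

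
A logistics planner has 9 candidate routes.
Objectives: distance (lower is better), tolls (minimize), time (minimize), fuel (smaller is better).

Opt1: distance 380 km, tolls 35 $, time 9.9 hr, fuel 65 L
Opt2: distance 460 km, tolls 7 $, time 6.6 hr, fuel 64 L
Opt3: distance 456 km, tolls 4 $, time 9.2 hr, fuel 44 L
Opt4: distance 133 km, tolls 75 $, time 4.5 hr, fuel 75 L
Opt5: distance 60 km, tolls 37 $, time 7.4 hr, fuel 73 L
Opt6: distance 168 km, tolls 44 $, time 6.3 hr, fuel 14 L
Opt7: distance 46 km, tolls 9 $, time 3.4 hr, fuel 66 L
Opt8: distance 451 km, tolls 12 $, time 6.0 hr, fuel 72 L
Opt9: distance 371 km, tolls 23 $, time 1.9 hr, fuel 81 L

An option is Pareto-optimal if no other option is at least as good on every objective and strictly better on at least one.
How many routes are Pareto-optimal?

6

Opt1: not dominated.
Opt2: not dominated.
Opt3: not dominated (best tolls).
Opt4: dominated by Opt7 (distance 46≤133, tolls 9≤75, time 3.4≤4.5, fuel 66≤75).
Opt5: dominated by Opt7 (distance 46≤60, tolls 9≤37, time 3.4≤7.4, fuel 66≤73).
Opt6: not dominated (best fuel).
Opt7: not dominated (best distance).
Opt8: dominated by Opt7 (distance 46≤451, tolls 9≤12, time 3.4≤6.0, fuel 66≤72).
Opt9: not dominated (best time).
Pareto-optimal: Opt1, Opt2, Opt3, Opt6, Opt7, Opt9 → 6.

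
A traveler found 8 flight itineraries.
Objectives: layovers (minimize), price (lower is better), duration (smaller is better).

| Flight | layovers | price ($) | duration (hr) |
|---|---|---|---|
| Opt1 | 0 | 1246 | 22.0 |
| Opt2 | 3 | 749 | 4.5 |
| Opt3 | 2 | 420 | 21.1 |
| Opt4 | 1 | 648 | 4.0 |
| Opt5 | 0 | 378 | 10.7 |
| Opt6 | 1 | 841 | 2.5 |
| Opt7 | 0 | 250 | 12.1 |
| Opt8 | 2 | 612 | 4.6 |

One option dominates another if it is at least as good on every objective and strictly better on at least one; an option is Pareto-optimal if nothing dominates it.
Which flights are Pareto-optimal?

Opt4, Opt5, Opt6, Opt7, Opt8

Opt1: dominated by Opt5 (layovers 0≤0, price 378≤1246, duration 10.7≤22.0).
Opt2: dominated by Opt4 (layovers 1≤3, price 648≤749, duration 4.0≤4.5).
Opt3: dominated by Opt5 (layovers 0≤2, price 378≤420, duration 10.7≤21.1).
Opt4: not dominated.
Opt5: not dominated.
Opt6: not dominated (best duration).
Opt7: not dominated (best price).
Opt8: not dominated.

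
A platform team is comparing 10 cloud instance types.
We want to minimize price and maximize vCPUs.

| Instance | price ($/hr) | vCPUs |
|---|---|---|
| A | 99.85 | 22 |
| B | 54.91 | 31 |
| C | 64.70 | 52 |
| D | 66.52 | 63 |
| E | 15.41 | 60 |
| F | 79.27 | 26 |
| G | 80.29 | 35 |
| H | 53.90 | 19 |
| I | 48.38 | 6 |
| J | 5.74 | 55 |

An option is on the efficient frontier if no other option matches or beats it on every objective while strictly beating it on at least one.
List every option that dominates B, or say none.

E, J

E: price 15.41≤54.91, vCPUs 60≥31 — dominates B.
J: price 5.74≤54.91, vCPUs 55≥31 — dominates B.
Others (A, C, D, F, G, H, I) are each worse than B on at least one objective.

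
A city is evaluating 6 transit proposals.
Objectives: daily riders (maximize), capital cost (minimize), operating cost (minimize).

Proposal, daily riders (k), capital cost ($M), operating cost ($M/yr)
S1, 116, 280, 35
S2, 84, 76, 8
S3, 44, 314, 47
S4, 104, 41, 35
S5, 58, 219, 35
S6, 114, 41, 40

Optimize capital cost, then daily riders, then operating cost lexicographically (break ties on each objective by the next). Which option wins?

S6

First minimize capital cost: best is 41, kept {S4, S6}.
Then maximize daily riders: best is 114, kept {S6}.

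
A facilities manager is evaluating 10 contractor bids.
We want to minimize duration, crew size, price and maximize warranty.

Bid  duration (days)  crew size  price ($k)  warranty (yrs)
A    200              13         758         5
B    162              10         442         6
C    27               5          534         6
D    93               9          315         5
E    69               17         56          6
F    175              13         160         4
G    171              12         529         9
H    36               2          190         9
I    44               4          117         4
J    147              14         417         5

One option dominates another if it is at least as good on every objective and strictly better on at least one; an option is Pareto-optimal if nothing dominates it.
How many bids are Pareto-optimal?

4

A: dominated by B (duration 162≤200, crew size 10≤13, price 442≤758, warranty 6≥5).
B: dominated by H (duration 36≤162, crew size 2≤10, price 190≤442, warranty 9≥6).
C: not dominated (best duration).
D: dominated by H (duration 36≤93, crew size 2≤9, price 190≤315, warranty 9≥5).
E: not dominated (best price).
F: dominated by I (duration 44≤175, crew size 4≤13, price 117≤160, warranty 4≥4).
G: dominated by H (duration 36≤171, crew size 2≤12, price 190≤529, warranty 9≥9).
H: not dominated (best crew size).
I: not dominated.
J: dominated by D (duration 93≤147, crew size 9≤14, price 315≤417, warranty 5≥5).
Pareto-optimal: C, E, H, I → 4.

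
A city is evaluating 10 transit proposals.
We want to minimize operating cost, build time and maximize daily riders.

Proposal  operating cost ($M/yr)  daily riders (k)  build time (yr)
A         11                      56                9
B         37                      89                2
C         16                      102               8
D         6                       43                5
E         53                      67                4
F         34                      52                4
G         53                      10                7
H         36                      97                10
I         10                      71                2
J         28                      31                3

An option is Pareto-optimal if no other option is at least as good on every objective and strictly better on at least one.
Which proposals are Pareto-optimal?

A: dominated by I (operating cost 10≤11, daily riders 71≥56, build time 2≤9).
B: not dominated.
C: not dominated (best daily riders).
D: not dominated (best operating cost).
E: dominated by B (operating cost 37≤53, daily riders 89≥67, build time 2≤4).
F: dominated by I (operating cost 10≤34, daily riders 71≥52, build time 2≤4).
G: dominated by B (operating cost 37≤53, daily riders 89≥10, build time 2≤7).
H: dominated by C (operating cost 16≤36, daily riders 102≥97, build time 8≤10).
I: not dominated.
J: dominated by I (operating cost 10≤28, daily riders 71≥31, build time 2≤3).

B, C, D, I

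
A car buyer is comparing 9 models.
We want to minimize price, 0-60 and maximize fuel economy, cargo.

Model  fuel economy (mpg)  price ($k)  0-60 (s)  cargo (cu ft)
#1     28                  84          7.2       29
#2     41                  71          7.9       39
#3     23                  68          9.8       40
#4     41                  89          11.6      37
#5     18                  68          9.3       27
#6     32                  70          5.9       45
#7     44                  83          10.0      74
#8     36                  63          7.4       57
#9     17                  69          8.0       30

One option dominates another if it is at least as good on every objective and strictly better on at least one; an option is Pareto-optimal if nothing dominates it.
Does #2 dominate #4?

Yes

#2 vs #4: fuel economy 41≥41, price 71≤89, 0-60 7.9≤11.6, cargo 39≥37 — #2 is at least as good on every objective with at least one strict improvement.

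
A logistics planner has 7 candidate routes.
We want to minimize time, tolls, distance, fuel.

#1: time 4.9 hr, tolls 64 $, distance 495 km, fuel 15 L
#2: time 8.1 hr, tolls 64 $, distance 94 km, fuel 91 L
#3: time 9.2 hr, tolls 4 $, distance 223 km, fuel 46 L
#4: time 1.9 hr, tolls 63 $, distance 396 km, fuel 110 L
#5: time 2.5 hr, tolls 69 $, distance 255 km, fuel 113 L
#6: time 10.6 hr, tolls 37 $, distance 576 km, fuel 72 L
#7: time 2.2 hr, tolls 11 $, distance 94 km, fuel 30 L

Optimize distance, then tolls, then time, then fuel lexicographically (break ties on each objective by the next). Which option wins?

First minimize distance: best is 94, kept {#2, #7}.
Then minimize tolls: best is 11, kept {#7}.

#7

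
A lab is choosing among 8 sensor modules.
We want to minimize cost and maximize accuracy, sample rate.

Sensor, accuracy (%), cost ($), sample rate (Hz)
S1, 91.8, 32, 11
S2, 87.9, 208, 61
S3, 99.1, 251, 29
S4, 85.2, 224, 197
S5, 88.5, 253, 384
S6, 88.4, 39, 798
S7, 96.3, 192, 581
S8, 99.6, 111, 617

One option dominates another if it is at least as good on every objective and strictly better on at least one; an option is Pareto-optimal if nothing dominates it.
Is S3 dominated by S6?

S6 vs S3: S6 is worse on accuracy (88.4 vs 99.1), so it does not dominate S3.

No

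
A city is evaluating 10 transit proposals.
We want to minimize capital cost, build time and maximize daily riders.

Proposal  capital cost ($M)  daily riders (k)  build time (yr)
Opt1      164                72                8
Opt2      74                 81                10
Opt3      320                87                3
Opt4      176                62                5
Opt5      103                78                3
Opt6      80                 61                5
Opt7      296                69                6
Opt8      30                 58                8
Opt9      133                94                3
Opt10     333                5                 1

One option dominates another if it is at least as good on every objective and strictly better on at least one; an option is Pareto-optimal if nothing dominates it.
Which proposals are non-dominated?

Opt2, Opt5, Opt6, Opt8, Opt9, Opt10

Opt1: dominated by Opt5 (capital cost 103≤164, daily riders 78≥72, build time 3≤8).
Opt2: not dominated.
Opt3: dominated by Opt9 (capital cost 133≤320, daily riders 94≥87, build time 3≤3).
Opt4: dominated by Opt5 (capital cost 103≤176, daily riders 78≥62, build time 3≤5).
Opt5: not dominated.
Opt6: not dominated.
Opt7: dominated by Opt5 (capital cost 103≤296, daily riders 78≥69, build time 3≤6).
Opt8: not dominated (best capital cost).
Opt9: not dominated (best daily riders).
Opt10: not dominated (best build time).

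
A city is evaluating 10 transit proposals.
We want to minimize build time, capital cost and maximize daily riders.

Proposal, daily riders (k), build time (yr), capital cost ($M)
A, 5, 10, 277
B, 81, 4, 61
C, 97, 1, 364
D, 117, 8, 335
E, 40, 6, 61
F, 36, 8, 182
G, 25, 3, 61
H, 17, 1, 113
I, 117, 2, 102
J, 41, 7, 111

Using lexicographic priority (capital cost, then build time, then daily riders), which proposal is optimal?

First minimize capital cost: best is 61, kept {B, E, G}.
Then minimize build time: best is 3, kept {G}.

G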